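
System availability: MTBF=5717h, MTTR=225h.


Availability = MTBF / (MTBF + MTTR)
Availability = 5717 / (5717 + 225)
Availability = 5717 / 5942
Availability = 96.2134%

96.2134%


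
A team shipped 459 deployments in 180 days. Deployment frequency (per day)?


Formula: deployments per day = releases / days
= 459 / 180
= 2.55 deploys/day
(equivalently, 17.85 deploys/week)

2.55 deploys/day


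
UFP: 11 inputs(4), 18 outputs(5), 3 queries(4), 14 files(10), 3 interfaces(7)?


UFP = EI*4 + EO*5 + EQ*4 + ILF*10 + EIF*7
UFP = 11*4 + 18*5 + 3*4 + 14*10 + 3*7
UFP = 44 + 90 + 12 + 140 + 21
UFP = 307

307


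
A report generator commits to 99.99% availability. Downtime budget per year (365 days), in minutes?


Formula: allowed downtime = period * (100 - SLA) / 100
Period (year (365 days)) = 525600 minutes
Unavailability fraction = (100 - 99.99) / 100
Allowed downtime = 525600 * (100 - 99.99) / 100
Allowed downtime = 52.56 minutes

52.56 minutes


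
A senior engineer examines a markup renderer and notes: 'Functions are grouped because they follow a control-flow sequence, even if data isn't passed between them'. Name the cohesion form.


Reasoning: Grouped by order of execution within a routine, not by data flow
Type: Procedural cohesion

Procedural cohesion


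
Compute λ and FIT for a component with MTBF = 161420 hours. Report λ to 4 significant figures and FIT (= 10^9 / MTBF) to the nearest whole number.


Formula: λ = 1 / MTBF; FIT = λ × 1e9 = 1e9 / MTBF
λ = 1 / 161420 ≈ 6.195e-06 failures/hour
FIT = 1e9 / 161420 ≈ 6195 failures per 1e9 hours (nearest whole number)

λ = 6.195e-06 /h, FIT = 6195


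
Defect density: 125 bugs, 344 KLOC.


Defect density = defects / KLOC
Defect density = 125 / 344
Defect density = 0.363 defects/KLOC

0.363 defects/KLOC


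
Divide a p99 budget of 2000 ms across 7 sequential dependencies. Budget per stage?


Formula: per_stage = total_budget / stages
per_stage = 2000 / 7
per_stage = 285.71 ms

285.71 ms


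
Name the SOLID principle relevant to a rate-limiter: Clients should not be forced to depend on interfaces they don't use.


This describes the Interface Segregation Principle (ISP)

Interface Segregation Principle (ISP)


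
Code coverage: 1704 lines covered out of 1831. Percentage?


Coverage = covered / total * 100
Coverage = 1704 / 1831 * 100
Coverage = 93.06%

93.06%


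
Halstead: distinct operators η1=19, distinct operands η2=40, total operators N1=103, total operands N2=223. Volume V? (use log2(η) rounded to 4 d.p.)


Formula: V = N * log2(η), where N = N1 + N2 and η = η1 + η2
η = 19 + 40 = 59
N = 103 + 223 = 326
log2(59) ≈ 5.8826
V = 326 * 5.8826 = 1917.73

1917.73


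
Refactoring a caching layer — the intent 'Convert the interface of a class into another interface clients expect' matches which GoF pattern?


This matches the Adapter pattern

Adapter


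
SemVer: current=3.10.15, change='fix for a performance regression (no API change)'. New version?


Current: 3.10.15
Change category: 'fix for a performance regression (no API change)' → patch bump
SemVer rule: patch bump → increment PATCH (MAJOR and MINOR unchanged)
New: 3.10.16

3.10.16


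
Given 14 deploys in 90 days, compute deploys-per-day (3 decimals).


Formula: deployments per day = releases / days
= 14 / 90
= 0.156 deploys/day
(equivalently, 1.09 deploys/week)

0.156 deploys/day


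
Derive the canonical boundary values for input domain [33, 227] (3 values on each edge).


Range: [33, 227]
Boundaries: just below min, min, min+1, max-1, max, just above max
Values: [32, 33, 34, 226, 227, 228]

[32, 33, 34, 226, 227, 228]


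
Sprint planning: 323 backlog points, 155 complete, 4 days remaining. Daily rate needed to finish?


Formula: Required rate = Remaining points / Days left
Remaining = 323 - 155 = 168 points
Required rate = 168 / 4 = 42.0 points/day

42.0 points/day


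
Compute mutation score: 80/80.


Mutation score = killed / total * 100
Mutation score = 80 / 80 * 100
Mutation score = 100.0%

100.0%


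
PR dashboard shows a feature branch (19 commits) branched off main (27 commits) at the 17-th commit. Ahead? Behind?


Common ancestor: commit #17
feature commits after divergence: 19 - 17 = 2
main commits after divergence: 27 - 17 = 10
feature is 2 commits ahead of main
main is 10 commits ahead of feature

feature ahead: 2, main ahead: 10


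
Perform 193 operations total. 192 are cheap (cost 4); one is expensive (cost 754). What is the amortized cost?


Formula: Amortized cost = Total cost / Operations
Total cost = (192 * 4) + (1 * 754)
Total cost = 768 + 754 = 1522
Amortized = 1522 / 193 = 7.886

7.886


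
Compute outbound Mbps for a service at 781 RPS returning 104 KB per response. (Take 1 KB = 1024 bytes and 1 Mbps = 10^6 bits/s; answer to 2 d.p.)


Formula: Mbps = payload_bytes * RPS * 8 / 1e6
Payload per request = 104 KB = 104 * 1024 = 106496 bytes
Total bytes/sec = 106496 * 781 = 83173376
Total bits/sec = 83173376 * 8 = 665387008
Mbps = 665387008 / 1e6 = 665.39

665.39 Mbps


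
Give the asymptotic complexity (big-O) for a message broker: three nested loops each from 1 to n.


Reasoning: three levels of nesting over n
Complexity: O(n^3)

O(n^3)


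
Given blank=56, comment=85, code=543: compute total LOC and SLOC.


Total LOC = blank + comment + code
Total LOC = 56 + 85 + 543 = 684
SLOC (source only) = code = 543

Total LOC: 684, SLOC: 543


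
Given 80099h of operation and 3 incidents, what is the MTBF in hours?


Formula: MTBF = Total operating time / Number of failures
MTBF = 80099 / 3
MTBF = 26699.67 hours

26699.67 hours


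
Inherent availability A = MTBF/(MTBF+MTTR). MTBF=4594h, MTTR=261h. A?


Availability = MTBF / (MTBF + MTTR)
Availability = 4594 / (4594 + 261)
Availability = 4594 / 4855
Availability = 94.6241%

94.6241%


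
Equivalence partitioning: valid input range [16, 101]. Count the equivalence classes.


Valid range: [16, 101]
Class 1: x < 16 — invalid
Class 2: 16 ≤ x ≤ 101 — valid
Class 3: x > 101 — invalid
Total equivalence classes: 3

3 equivalence classes


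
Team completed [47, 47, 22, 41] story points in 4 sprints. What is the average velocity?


Formula: Avg velocity = Total points / Number of sprints
Points: [47, 47, 22, 41]
Sum = 47 + 47 + 22 + 41 = 157
Avg velocity = 157 / 4 = 39.25 points/sprint

39.25 points/sprint


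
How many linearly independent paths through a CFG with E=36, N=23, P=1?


Formula: V(G) = E - N + 2P
V(G) = 36 - 23 + 2*1
V(G) = 13 + 2
V(G) = 15

15


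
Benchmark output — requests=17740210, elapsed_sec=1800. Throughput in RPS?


Formula: throughput = requests / seconds
throughput = 17740210 / 1800
throughput = 9855.67 requests/second

9855.67 requests/second


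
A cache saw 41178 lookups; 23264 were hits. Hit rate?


Formula: hit rate = hits / (hits + misses) * 100
hit rate = 23264 / (23264 + 17914) * 100
hit rate = 23264 / 41178 * 100
hit rate = 56.5%

56.5%


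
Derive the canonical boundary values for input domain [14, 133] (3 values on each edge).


Range: [14, 133]
Boundaries: just below min, min, min+1, max-1, max, just above max
Values: [13, 14, 15, 132, 133, 134]

[13, 14, 15, 132, 133, 134]


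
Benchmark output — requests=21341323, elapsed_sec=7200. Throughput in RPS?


Formula: throughput = requests / seconds
throughput = 21341323 / 7200
throughput = 2964.07 requests/second

2964.07 requests/second


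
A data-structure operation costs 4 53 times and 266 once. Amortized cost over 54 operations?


Formula: Amortized cost = Total cost / Operations
Total cost = (53 * 4) + (1 * 266)
Total cost = 212 + 266 = 478
Amortized = 478 / 54 = 8.8519

8.8519


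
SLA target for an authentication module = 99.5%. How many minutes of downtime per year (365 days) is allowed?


Formula: allowed downtime = period * (100 - SLA) / 100
Period (year (365 days)) = 525600 minutes
Unavailability fraction = (100 - 99.5) / 100
Allowed downtime = 525600 * (100 - 99.5) / 100
Allowed downtime = 2628.0 minutes

2628.0 minutes


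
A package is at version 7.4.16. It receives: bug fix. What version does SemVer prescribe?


Current: 7.4.16
Change category: 'bug fix' → patch bump
SemVer rule: patch bump → increment PATCH (MAJOR and MINOR unchanged)
New: 7.4.17

7.4.17


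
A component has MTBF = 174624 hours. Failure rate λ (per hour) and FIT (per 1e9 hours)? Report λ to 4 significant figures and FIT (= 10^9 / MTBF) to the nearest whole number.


Formula: λ = 1 / MTBF; FIT = λ × 1e9 = 1e9 / MTBF
λ = 1 / 174624 ≈ 5.727e-06 failures/hour
FIT = 1e9 / 174624 ≈ 5727 failures per 1e9 hours (nearest whole number)

λ = 5.727e-06 /h, FIT = 5727


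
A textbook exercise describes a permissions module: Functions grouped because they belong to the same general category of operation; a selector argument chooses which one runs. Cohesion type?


Reasoning: Grouped by category of activity, not by data or sequence
Type: Logical cohesion

Logical cohesion


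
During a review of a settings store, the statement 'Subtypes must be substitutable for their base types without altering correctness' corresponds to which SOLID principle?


This describes the Liskov Substitution Principle (LSP)

Liskov Substitution Principle (LSP)


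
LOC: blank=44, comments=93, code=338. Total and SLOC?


Total LOC = blank + comment + code
Total LOC = 44 + 93 + 338 = 475
SLOC (source only) = code = 338

Total LOC: 475, SLOC: 338


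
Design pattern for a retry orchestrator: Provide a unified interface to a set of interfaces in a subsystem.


This matches the Facade pattern

Facade


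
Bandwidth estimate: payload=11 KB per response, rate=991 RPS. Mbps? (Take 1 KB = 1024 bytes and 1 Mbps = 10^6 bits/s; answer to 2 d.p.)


Formula: Mbps = payload_bytes * RPS * 8 / 1e6
Payload per request = 11 KB = 11 * 1024 = 11264 bytes
Total bytes/sec = 11264 * 991 = 11162624
Total bits/sec = 11162624 * 8 = 89300992
Mbps = 89300992 / 1e6 = 89.3

89.3 Mbps


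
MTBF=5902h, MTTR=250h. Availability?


Availability = MTBF / (MTBF + MTTR)
Availability = 5902 / (5902 + 250)
Availability = 5902 / 6152
Availability = 95.9363%

95.9363%


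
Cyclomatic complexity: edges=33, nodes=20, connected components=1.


Formula: V(G) = E - N + 2P
V(G) = 33 - 20 + 2*1
V(G) = 13 + 2
V(G) = 15

15


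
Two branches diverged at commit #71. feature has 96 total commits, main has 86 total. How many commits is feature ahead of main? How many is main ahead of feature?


Common ancestor: commit #71
feature commits after divergence: 96 - 71 = 25
main commits after divergence: 86 - 71 = 15
feature is 25 commits ahead of main
main is 15 commits ahead of feature

feature ahead: 25, main ahead: 15


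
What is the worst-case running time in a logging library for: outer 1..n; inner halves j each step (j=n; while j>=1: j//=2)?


Reasoning: n times log n
Complexity: O(n log n)

O(n log n)


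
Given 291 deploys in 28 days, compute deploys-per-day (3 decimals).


Formula: deployments per day = releases / days
= 291 / 28
= 10.393 deploys/day
(equivalently, 72.75 deploys/week)

10.393 deploys/day


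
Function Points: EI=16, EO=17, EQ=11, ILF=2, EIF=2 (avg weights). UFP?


UFP = EI*4 + EO*5 + EQ*4 + ILF*10 + EIF*7
UFP = 16*4 + 17*5 + 11*4 + 2*10 + 2*7
UFP = 64 + 85 + 44 + 20 + 14
UFP = 227

227


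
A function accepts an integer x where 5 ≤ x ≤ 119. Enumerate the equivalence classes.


Valid range: [5, 119]
Class 1: x < 5 — invalid
Class 2: 5 ≤ x ≤ 119 — valid
Class 3: x > 119 — invalid
Total equivalence classes: 3

3 equivalence classes


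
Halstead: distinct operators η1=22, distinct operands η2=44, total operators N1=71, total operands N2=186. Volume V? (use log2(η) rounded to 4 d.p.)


Formula: V = N * log2(η), where N = N1 + N2 and η = η1 + η2
η = 22 + 44 = 66
N = 71 + 186 = 257
log2(66) ≈ 6.0444
V = 257 * 6.0444 = 1553.41

1553.41


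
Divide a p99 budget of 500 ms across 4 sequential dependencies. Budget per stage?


Formula: per_stage = total_budget / stages
per_stage = 500 / 4
per_stage = 125.0 ms

125.0 ms


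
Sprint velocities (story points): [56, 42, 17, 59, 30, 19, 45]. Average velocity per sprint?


Formula: Avg velocity = Total points / Number of sprints
Points: [56, 42, 17, 59, 30, 19, 45]
Sum = 56 + 42 + 17 + 59 + 30 + 19 + 45 = 268
Avg velocity = 268 / 7 = 38.29 points/sprint

38.29 points/sprint


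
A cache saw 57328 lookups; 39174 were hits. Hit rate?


Formula: hit rate = hits / (hits + misses) * 100
hit rate = 39174 / (39174 + 18154) * 100
hit rate = 39174 / 57328 * 100
hit rate = 68.33%

68.33%


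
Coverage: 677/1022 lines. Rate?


Coverage = covered / total * 100
Coverage = 677 / 1022 * 100
Coverage = 66.24%

66.24%


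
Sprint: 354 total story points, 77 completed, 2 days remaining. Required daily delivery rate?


Formula: Required rate = Remaining points / Days left
Remaining = 354 - 77 = 277 points
Required rate = 277 / 2 = 138.5 points/day

138.5 points/day


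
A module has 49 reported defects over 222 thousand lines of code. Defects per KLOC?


Defect density = defects / KLOC
Defect density = 49 / 222
Defect density = 0.221 defects/KLOC

0.221 defects/KLOC


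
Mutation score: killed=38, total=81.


Mutation score = killed / total * 100
Mutation score = 38 / 81 * 100
Mutation score = 46.91%

46.91%


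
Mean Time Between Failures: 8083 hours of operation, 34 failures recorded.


Formula: MTBF = Total operating time / Number of failures
MTBF = 8083 / 34
MTBF = 237.74 hours

237.74 hours


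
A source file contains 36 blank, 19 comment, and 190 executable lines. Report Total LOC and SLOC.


Total LOC = blank + comment + code
Total LOC = 36 + 19 + 190 = 245
SLOC (source only) = code = 190

Total LOC: 245, SLOC: 190


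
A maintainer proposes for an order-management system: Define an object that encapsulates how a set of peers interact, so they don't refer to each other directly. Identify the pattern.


This matches the Mediator pattern

Mediator


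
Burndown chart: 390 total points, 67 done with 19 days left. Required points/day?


Formula: Required rate = Remaining points / Days left
Remaining = 390 - 67 = 323 points
Required rate = 323 / 19 = 17.0 points/day

17.0 points/day


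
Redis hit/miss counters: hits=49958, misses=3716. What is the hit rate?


Formula: hit rate = hits / (hits + misses) * 100
hit rate = 49958 / (49958 + 3716) * 100
hit rate = 49958 / 53674 * 100
hit rate = 93.08%

93.08%


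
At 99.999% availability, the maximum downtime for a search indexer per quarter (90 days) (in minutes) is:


Formula: allowed downtime = period * (100 - SLA) / 100
Period (quarter (90 days)) = 129600 minutes
Unavailability fraction = (100 - 99.999) / 100
Allowed downtime = 129600 * (100 - 99.999) / 100
Allowed downtime = 1.296 minutes

1.296 minutes


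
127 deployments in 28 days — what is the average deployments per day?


Formula: deployments per day = releases / days
= 127 / 28
= 4.536 deploys/day
(equivalently, 31.75 deploys/week)

4.536 deploys/day


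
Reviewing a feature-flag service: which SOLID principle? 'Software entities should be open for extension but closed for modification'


This describes the Open/Closed Principle (OCP)

Open/Closed Principle (OCP)


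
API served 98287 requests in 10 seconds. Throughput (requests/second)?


Formula: throughput = requests / seconds
throughput = 98287 / 10
throughput = 9828.7 requests/second

9828.7 requests/second


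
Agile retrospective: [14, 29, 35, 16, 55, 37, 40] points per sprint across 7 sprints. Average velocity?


Formula: Avg velocity = Total points / Number of sprints
Points: [14, 29, 35, 16, 55, 37, 40]
Sum = 14 + 29 + 35 + 16 + 55 + 37 + 40 = 226
Avg velocity = 226 / 7 = 32.29 points/sprint

32.29 points/sprint


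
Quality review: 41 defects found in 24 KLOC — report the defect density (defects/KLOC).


Defect density = defects / KLOC
Defect density = 41 / 24
Defect density = 1.708 defects/KLOC

1.708 defects/KLOC


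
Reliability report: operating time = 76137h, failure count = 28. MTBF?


Formula: MTBF = Total operating time / Number of failures
MTBF = 76137 / 28
MTBF = 2719.18 hours

2719.18 hours


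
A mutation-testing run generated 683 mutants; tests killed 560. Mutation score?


Mutation score = killed / total * 100
Mutation score = 560 / 683 * 100
Mutation score = 81.99%

81.99%


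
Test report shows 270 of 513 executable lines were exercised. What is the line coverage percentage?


Coverage = covered / total * 100
Coverage = 270 / 513 * 100
Coverage = 52.63%

52.63%


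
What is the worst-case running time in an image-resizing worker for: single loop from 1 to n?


Reasoning: one pass through n items
Complexity: O(n)

O(n)


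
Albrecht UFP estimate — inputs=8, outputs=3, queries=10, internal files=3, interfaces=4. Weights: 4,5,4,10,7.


UFP = EI*4 + EO*5 + EQ*4 + ILF*10 + EIF*7
UFP = 8*4 + 3*5 + 10*4 + 3*10 + 4*7
UFP = 32 + 15 + 40 + 30 + 28
UFP = 145

145


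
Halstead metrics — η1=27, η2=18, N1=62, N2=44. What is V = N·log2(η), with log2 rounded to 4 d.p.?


Formula: V = N * log2(η), where N = N1 + N2 and η = η1 + η2
η = 27 + 18 = 45
N = 62 + 44 = 106
log2(45) ≈ 5.4919
V = 106 * 5.4919 = 582.14

582.14


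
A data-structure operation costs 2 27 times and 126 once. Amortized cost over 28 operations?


Formula: Amortized cost = Total cost / Operations
Total cost = (27 * 2) + (1 * 126)
Total cost = 54 + 126 = 180
Amortized = 180 / 28 = 6.4286

6.4286


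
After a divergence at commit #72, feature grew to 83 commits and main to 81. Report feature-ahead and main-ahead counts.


Common ancestor: commit #72
feature commits after divergence: 83 - 72 = 11
main commits after divergence: 81 - 72 = 9
feature is 11 commits ahead of main
main is 9 commits ahead of feature

feature ahead: 11, main ahead: 9


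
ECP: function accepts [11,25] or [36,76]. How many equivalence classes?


Valid ranges: [11,25] and [36,76]
Class 1: x < 11 — invalid
Class 2: 11 ≤ x ≤ 25 — valid
Class 3: 25 < x < 36 — invalid (gap between ranges)
Class 4: 36 ≤ x ≤ 76 — valid
Class 5: x > 76 — invalid
Total equivalence classes: 5

5 equivalence classes


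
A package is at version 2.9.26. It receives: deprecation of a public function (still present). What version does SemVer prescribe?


Current: 2.9.26
Change category: 'deprecation of a public function (still present)' → minor bump
SemVer rule: minor bump → increment MINOR, reset PATCH to 0 (MAJOR unchanged)
New: 2.10.0

2.10.0


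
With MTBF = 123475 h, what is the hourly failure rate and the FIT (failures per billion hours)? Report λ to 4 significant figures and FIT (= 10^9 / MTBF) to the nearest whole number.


Formula: λ = 1 / MTBF; FIT = λ × 1e9 = 1e9 / MTBF
λ = 1 / 123475 ≈ 8.099e-06 failures/hour
FIT = 1e9 / 123475 ≈ 8099 failures per 1e9 hours (nearest whole number)

λ = 8.099e-06 /h, FIT = 8099


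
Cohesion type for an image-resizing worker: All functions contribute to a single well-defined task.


Reasoning: Best: single purpose
Type: Functional cohesion

Functional cohesion


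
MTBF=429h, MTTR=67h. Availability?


Availability = MTBF / (MTBF + MTTR)
Availability = 429 / (429 + 67)
Availability = 429 / 496
Availability = 86.4919%

86.4919%


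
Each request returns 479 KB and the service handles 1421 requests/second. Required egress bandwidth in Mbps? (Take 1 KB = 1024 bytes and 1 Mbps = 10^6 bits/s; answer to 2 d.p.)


Formula: Mbps = payload_bytes * RPS * 8 / 1e6
Payload per request = 479 KB = 479 * 1024 = 490496 bytes
Total bytes/sec = 490496 * 1421 = 696994816
Total bits/sec = 696994816 * 8 = 5575958528
Mbps = 5575958528 / 1e6 = 5575.96

5575.96 Mbps


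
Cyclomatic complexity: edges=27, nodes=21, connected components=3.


Formula: V(G) = E - N + 2P
V(G) = 27 - 21 + 2*3
V(G) = 6 + 6
V(G) = 12

12


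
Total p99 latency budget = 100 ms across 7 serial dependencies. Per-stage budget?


Formula: per_stage = total_budget / stages
per_stage = 100 / 7
per_stage = 14.29 ms

14.29 ms


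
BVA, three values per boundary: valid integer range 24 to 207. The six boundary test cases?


Range: [24, 207]
Boundaries: just below min, min, min+1, max-1, max, just above max
Values: [23, 24, 25, 206, 207, 208]

[23, 24, 25, 206, 207, 208]


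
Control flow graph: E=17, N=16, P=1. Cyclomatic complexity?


Formula: V(G) = E - N + 2P
V(G) = 17 - 16 + 2*1
V(G) = 1 + 2
V(G) = 3

3


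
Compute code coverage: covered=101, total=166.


Coverage = covered / total * 100
Coverage = 101 / 166 * 100
Coverage = 60.84%

60.84%


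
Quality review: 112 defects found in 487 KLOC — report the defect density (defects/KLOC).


Defect density = defects / KLOC
Defect density = 112 / 487
Defect density = 0.23 defects/KLOC

0.23 defects/KLOC


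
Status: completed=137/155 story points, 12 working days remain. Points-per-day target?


Formula: Required rate = Remaining points / Days left
Remaining = 155 - 137 = 18 points
Required rate = 18 / 12 = 1.5 points/day

1.5 points/day


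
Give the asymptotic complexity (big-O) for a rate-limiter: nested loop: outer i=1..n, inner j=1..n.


Reasoning: n iterations times n iterations
Complexity: O(n^2)

O(n^2)


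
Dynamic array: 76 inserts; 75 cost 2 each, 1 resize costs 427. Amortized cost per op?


Formula: Amortized cost = Total cost / Operations
Total cost = (75 * 2) + (1 * 427)
Total cost = 150 + 427 = 577
Amortized = 577 / 76 = 7.5921

7.5921


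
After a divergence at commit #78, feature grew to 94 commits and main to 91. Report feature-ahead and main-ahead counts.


Common ancestor: commit #78
feature commits after divergence: 94 - 78 = 16
main commits after divergence: 91 - 78 = 13
feature is 16 commits ahead of main
main is 13 commits ahead of feature

feature ahead: 16, main ahead: 13


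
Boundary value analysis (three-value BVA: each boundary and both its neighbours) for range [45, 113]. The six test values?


Range: [45, 113]
Boundaries: just below min, min, min+1, max-1, max, just above max
Values: [44, 45, 46, 112, 113, 114]

[44, 45, 46, 112, 113, 114]


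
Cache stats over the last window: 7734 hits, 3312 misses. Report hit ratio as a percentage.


Formula: hit rate = hits / (hits + misses) * 100
hit rate = 7734 / (7734 + 3312) * 100
hit rate = 7734 / 11046 * 100
hit rate = 70.02%

70.02%


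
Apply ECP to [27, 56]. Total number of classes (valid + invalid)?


Valid range: [27, 56]
Class 1: x < 27 — invalid
Class 2: 27 ≤ x ≤ 56 — valid
Class 3: x > 56 — invalid
Total equivalence classes: 3

3 equivalence classes


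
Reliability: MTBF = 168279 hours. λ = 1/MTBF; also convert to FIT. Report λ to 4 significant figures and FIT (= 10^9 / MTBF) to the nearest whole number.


Formula: λ = 1 / MTBF; FIT = λ × 1e9 = 1e9 / MTBF
λ = 1 / 168279 ≈ 5.943e-06 failures/hour
FIT = 1e9 / 168279 ≈ 5943 failures per 1e9 hours (nearest whole number)

λ = 5.943e-06 /h, FIT = 5943


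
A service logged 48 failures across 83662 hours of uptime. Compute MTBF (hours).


Formula: MTBF = Total operating time / Number of failures
MTBF = 83662 / 48
MTBF = 1742.96 hours

1742.96 hours


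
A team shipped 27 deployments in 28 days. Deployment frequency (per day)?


Formula: deployments per day = releases / days
= 27 / 28
= 0.964 deploys/day
(equivalently, 6.75 deploys/week)

0.964 deploys/day


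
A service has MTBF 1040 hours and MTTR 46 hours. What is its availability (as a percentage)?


Availability = MTBF / (MTBF + MTTR)
Availability = 1040 / (1040 + 46)
Availability = 1040 / 1086
Availability = 95.7643%

95.7643%


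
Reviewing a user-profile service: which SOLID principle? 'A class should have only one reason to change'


This describes the Single Responsibility Principle (SRP)

Single Responsibility Principle (SRP)


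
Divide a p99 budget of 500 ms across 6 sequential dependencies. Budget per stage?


Formula: per_stage = total_budget / stages
per_stage = 500 / 6
per_stage = 83.33 ms

83.33 ms


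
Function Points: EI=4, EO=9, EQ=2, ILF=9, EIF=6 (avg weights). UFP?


UFP = EI*4 + EO*5 + EQ*4 + ILF*10 + EIF*7
UFP = 4*4 + 9*5 + 2*4 + 9*10 + 6*7
UFP = 16 + 45 + 8 + 90 + 42
UFP = 201

201


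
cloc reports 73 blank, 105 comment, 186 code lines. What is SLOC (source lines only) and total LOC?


Total LOC = blank + comment + code
Total LOC = 73 + 105 + 186 = 364
SLOC (source only) = code = 186

Total LOC: 364, SLOC: 186


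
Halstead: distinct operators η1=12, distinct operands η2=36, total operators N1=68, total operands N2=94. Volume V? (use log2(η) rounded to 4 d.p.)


Formula: V = N * log2(η), where N = N1 + N2 and η = η1 + η2
η = 12 + 36 = 48
N = 68 + 94 = 162
log2(48) ≈ 5.5850
V = 162 * 5.5850 = 904.77

904.77


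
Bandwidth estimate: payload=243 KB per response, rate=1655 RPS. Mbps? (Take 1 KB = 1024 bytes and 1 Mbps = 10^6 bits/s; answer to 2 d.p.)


Formula: Mbps = payload_bytes * RPS * 8 / 1e6
Payload per request = 243 KB = 243 * 1024 = 248832 bytes
Total bytes/sec = 248832 * 1655 = 411816960
Total bits/sec = 411816960 * 8 = 3294535680
Mbps = 3294535680 / 1e6 = 3294.54

3294.54 Mbps


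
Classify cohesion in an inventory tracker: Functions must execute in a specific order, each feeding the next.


Reasoning: Output of one is input to next
Type: Sequential cohesion

Sequential cohesion


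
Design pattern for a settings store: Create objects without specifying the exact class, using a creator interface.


This matches the Factory Method pattern

Factory Method


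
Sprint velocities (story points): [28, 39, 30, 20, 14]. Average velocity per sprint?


Formula: Avg velocity = Total points / Number of sprints
Points: [28, 39, 30, 20, 14]
Sum = 28 + 39 + 30 + 20 + 14 = 131
Avg velocity = 131 / 5 = 26.2 points/sprint

26.2 points/sprint


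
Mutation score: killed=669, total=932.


Mutation score = killed / total * 100
Mutation score = 669 / 932 * 100
Mutation score = 71.78%

71.78%


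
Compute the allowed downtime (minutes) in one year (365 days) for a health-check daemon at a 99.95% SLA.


Formula: allowed downtime = period * (100 - SLA) / 100
Period (year (365 days)) = 525600 minutes
Unavailability fraction = (100 - 99.95) / 100
Allowed downtime = 525600 * (100 - 99.95) / 100
Allowed downtime = 262.8 minutes

262.8 minutes


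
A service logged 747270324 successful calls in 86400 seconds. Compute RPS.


Formula: throughput = requests / seconds
throughput = 747270324 / 86400
throughput = 8648.96 requests/second

8648.96 requests/second


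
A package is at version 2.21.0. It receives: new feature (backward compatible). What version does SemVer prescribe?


Current: 2.21.0
Change category: 'new feature (backward compatible)' → minor bump
SemVer rule: minor bump → increment MINOR, reset PATCH to 0 (MAJOR unchanged)
New: 2.22.0

2.22.0


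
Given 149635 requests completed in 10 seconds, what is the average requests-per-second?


Formula: throughput = requests / seconds
throughput = 149635 / 10
throughput = 14963.5 requests/second

14963.5 requests/second


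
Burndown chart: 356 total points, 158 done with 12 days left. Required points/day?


Formula: Required rate = Remaining points / Days left
Remaining = 356 - 158 = 198 points
Required rate = 198 / 12 = 16.5 points/day

16.5 points/day


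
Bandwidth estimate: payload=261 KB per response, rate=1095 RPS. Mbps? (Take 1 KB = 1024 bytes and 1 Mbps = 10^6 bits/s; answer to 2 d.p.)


Formula: Mbps = payload_bytes * RPS * 8 / 1e6
Payload per request = 261 KB = 261 * 1024 = 267264 bytes
Total bytes/sec = 267264 * 1095 = 292654080
Total bits/sec = 292654080 * 8 = 2341232640
Mbps = 2341232640 / 1e6 = 2341.23

2341.23 Mbps


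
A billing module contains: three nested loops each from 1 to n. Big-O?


Reasoning: three levels of nesting over n
Complexity: O(n^3)

O(n^3)


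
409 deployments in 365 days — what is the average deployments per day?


Formula: deployments per day = releases / days
= 409 / 365
= 1.121 deploys/day
(equivalently, 7.84 deploys/week)

1.121 deploys/day


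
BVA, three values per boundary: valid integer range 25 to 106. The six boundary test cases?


Range: [25, 106]
Boundaries: just below min, min, min+1, max-1, max, just above max
Values: [24, 25, 26, 105, 106, 107]

[24, 25, 26, 105, 106, 107]


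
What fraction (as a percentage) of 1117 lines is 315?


Coverage = covered / total * 100
Coverage = 315 / 1117 * 100
Coverage = 28.2%

28.2%


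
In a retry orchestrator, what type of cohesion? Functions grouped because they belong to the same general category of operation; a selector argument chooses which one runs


Reasoning: Grouped by category of activity, not by data or sequence
Type: Logical cohesion

Logical cohesion


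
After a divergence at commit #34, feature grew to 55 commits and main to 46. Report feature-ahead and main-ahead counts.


Common ancestor: commit #34
feature commits after divergence: 55 - 34 = 21
main commits after divergence: 46 - 34 = 12
feature is 21 commits ahead of main
main is 12 commits ahead of feature

feature ahead: 21, main ahead: 12


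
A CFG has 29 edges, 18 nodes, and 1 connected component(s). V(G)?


Formula: V(G) = E - N + 2P
V(G) = 29 - 18 + 2*1
V(G) = 11 + 2
V(G) = 13

13


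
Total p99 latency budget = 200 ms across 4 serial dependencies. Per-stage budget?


Formula: per_stage = total_budget / stages
per_stage = 200 / 4
per_stage = 50.0 ms

50.0 ms


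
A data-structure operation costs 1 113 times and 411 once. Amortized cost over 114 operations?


Formula: Amortized cost = Total cost / Operations
Total cost = (113 * 1) + (1 * 411)
Total cost = 113 + 411 = 524
Amortized = 524 / 114 = 4.5965

4.5965


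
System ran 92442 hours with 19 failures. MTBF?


Formula: MTBF = Total operating time / Number of failures
MTBF = 92442 / 19
MTBF = 4865.37 hours

4865.37 hours


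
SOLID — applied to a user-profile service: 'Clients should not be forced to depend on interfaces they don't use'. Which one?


This describes the Interface Segregation Principle (ISP)

Interface Segregation Principle (ISP)


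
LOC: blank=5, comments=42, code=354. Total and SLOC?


Total LOC = blank + comment + code
Total LOC = 5 + 42 + 354 = 401
SLOC (source only) = code = 354

Total LOC: 401, SLOC: 354


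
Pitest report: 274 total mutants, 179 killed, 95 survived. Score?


Mutation score = killed / total * 100
Mutation score = 179 / 274 * 100
Mutation score = 65.33%

65.33%


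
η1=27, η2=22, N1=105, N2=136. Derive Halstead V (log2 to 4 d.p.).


Formula: V = N * log2(η), where N = N1 + N2 and η = η1 + η2
η = 27 + 22 = 49
N = 105 + 136 = 241
log2(49) ≈ 5.6147
V = 241 * 5.6147 = 1353.14

1353.14


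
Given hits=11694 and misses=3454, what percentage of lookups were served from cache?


Formula: hit rate = hits / (hits + misses) * 100
hit rate = 11694 / (11694 + 3454) * 100
hit rate = 11694 / 15148 * 100
hit rate = 77.2%

77.2%


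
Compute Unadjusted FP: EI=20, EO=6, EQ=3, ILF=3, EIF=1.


UFP = EI*4 + EO*5 + EQ*4 + ILF*10 + EIF*7
UFP = 20*4 + 6*5 + 3*4 + 3*10 + 1*7
UFP = 80 + 30 + 12 + 30 + 7
UFP = 159

159


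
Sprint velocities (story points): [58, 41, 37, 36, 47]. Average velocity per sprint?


Formula: Avg velocity = Total points / Number of sprints
Points: [58, 41, 37, 36, 47]
Sum = 58 + 41 + 37 + 36 + 47 = 219
Avg velocity = 219 / 5 = 43.8 points/sprint

43.8 points/sprint


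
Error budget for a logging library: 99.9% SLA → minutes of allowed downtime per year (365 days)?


Formula: allowed downtime = period * (100 - SLA) / 100
Period (year (365 days)) = 525600 minutes
Unavailability fraction = (100 - 99.9) / 100
Allowed downtime = 525600 * (100 - 99.9) / 100
Allowed downtime = 525.6 minutes

525.6 minutes


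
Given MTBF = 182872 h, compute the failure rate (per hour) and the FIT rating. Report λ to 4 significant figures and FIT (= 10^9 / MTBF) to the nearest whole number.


Formula: λ = 1 / MTBF; FIT = λ × 1e9 = 1e9 / MTBF
λ = 1 / 182872 ≈ 5.468e-06 failures/hour
FIT = 1e9 / 182872 ≈ 5468 failures per 1e9 hours (nearest whole number)

λ = 5.468e-06 /h, FIT = 5468


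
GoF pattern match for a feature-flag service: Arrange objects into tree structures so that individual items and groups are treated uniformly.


This matches the Composite pattern

Composite


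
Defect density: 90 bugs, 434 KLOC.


Defect density = defects / KLOC
Defect density = 90 / 434
Defect density = 0.207 defects/KLOC

0.207 defects/KLOC


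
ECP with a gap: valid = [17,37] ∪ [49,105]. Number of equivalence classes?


Valid ranges: [17,37] and [49,105]
Class 1: x < 17 — invalid
Class 2: 17 ≤ x ≤ 37 — valid
Class 3: 37 < x < 49 — invalid (gap between ranges)
Class 4: 49 ≤ x ≤ 105 — valid
Class 5: x > 105 — invalid
Total equivalence classes: 5

5 equivalence classes


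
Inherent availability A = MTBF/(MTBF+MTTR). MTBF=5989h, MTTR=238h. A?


Availability = MTBF / (MTBF + MTTR)
Availability = 5989 / (5989 + 238)
Availability = 5989 / 6227
Availability = 96.1779%

96.1779%


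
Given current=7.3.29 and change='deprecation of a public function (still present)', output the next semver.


Current: 7.3.29
Change category: 'deprecation of a public function (still present)' → minor bump
SemVer rule: minor bump → increment MINOR, reset PATCH to 0 (MAJOR unchanged)
New: 7.4.0

7.4.0


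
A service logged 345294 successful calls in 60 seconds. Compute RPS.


Formula: throughput = requests / seconds
throughput = 345294 / 60
throughput = 5754.9 requests/second

5754.9 requests/second


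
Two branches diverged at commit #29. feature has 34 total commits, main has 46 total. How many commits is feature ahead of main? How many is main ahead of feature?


Common ancestor: commit #29
feature commits after divergence: 34 - 29 = 5
main commits after divergence: 46 - 29 = 17
feature is 5 commits ahead of main
main is 17 commits ahead of feature

feature ahead: 5, main ahead: 17


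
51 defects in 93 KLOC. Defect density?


Defect density = defects / KLOC
Defect density = 51 / 93
Defect density = 0.548 defects/KLOC

0.548 defects/KLOC


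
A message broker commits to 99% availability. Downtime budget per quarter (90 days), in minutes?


Formula: allowed downtime = period * (100 - SLA) / 100
Period (quarter (90 days)) = 129600 minutes
Unavailability fraction = (100 - 99.0) / 100
Allowed downtime = 129600 * (100 - 99.0) / 100
Allowed downtime = 1296.0 minutes

1296.0 minutes


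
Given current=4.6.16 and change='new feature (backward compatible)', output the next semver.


Current: 4.6.16
Change category: 'new feature (backward compatible)' → minor bump
SemVer rule: minor bump → increment MINOR, reset PATCH to 0 (MAJOR unchanged)
New: 4.7.0

4.7.0


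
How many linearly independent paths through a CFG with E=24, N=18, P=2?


Formula: V(G) = E - N + 2P
V(G) = 24 - 18 + 2*2
V(G) = 6 + 4
V(G) = 10

10


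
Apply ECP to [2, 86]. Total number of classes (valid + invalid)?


Valid range: [2, 86]
Class 1: x < 2 — invalid
Class 2: 2 ≤ x ≤ 86 — valid
Class 3: x > 86 — invalid
Total equivalence classes: 3

3 equivalence classes


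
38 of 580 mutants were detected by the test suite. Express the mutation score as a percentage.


Mutation score = killed / total * 100
Mutation score = 38 / 580 * 100
Mutation score = 6.55%

6.55%


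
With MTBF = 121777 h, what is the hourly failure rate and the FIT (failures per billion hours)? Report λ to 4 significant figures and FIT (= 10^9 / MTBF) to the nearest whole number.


Formula: λ = 1 / MTBF; FIT = λ × 1e9 = 1e9 / MTBF
λ = 1 / 121777 ≈ 8.212e-06 failures/hour
FIT = 1e9 / 121777 ≈ 8212 failures per 1e9 hours (nearest whole number)

λ = 8.212e-06 /h, FIT = 8212


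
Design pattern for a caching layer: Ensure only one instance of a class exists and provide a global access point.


This matches the Singleton pattern

Singleton


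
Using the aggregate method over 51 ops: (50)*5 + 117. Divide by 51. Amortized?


Formula: Amortized cost = Total cost / Operations
Total cost = (50 * 5) + (1 * 117)
Total cost = 250 + 117 = 367
Amortized = 367 / 51 = 7.1961

7.1961


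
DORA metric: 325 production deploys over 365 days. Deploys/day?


Formula: deployments per day = releases / days
= 325 / 365
= 0.89 deploys/day
(equivalently, 6.23 deploys/week)

0.89 deploys/day


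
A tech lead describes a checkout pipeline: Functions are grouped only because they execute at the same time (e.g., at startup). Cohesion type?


Reasoning: Related by timing only
Type: Temporal cohesion

Temporal cohesion


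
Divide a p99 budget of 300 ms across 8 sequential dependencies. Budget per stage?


Formula: per_stage = total_budget / stages
per_stage = 300 / 8
per_stage = 37.5 ms

37.5 ms


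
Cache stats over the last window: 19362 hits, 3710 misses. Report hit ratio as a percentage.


Formula: hit rate = hits / (hits + misses) * 100
hit rate = 19362 / (19362 + 3710) * 100
hit rate = 19362 / 23072 * 100
hit rate = 83.92%

83.92%


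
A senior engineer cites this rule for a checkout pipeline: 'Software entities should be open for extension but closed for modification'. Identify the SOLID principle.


This describes the Open/Closed Principle (OCP)

Open/Closed Principle (OCP)


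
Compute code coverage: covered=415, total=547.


Coverage = covered / total * 100
Coverage = 415 / 547 * 100
Coverage = 75.87%

75.87%


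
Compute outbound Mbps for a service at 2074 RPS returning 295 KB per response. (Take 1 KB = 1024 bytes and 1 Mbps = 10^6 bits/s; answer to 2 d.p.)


Formula: Mbps = payload_bytes * RPS * 8 / 1e6
Payload per request = 295 KB = 295 * 1024 = 302080 bytes
Total bytes/sec = 302080 * 2074 = 626513920
Total bits/sec = 626513920 * 8 = 5012111360
Mbps = 5012111360 / 1e6 = 5012.11

5012.11 Mbps


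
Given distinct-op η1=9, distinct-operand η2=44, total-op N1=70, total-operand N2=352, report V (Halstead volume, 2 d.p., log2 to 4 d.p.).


Formula: V = N * log2(η), where N = N1 + N2 and η = η1 + η2
η = 9 + 44 = 53
N = 70 + 352 = 422
log2(53) ≈ 5.7279
V = 422 * 5.7279 = 2417.17

2417.17


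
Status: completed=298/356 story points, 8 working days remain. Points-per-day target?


Formula: Required rate = Remaining points / Days left
Remaining = 356 - 298 = 58 points
Required rate = 58 / 8 = 7.25 points/day

7.25 points/day


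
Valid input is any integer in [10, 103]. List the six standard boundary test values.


Range: [10, 103]
Boundaries: just below min, min, min+1, max-1, max, just above max
Values: [9, 10, 11, 102, 103, 104]

[9, 10, 11, 102, 103, 104]


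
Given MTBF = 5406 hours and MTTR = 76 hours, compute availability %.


Availability = MTBF / (MTBF + MTTR)
Availability = 5406 / (5406 + 76)
Availability = 5406 / 5482
Availability = 98.6136%

98.6136%


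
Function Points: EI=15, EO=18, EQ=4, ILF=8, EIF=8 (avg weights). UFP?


UFP = EI*4 + EO*5 + EQ*4 + ILF*10 + EIF*7
UFP = 15*4 + 18*5 + 4*4 + 8*10 + 8*7
UFP = 60 + 90 + 16 + 80 + 56
UFP = 302

302


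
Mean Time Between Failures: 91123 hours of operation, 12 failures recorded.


Formula: MTBF = Total operating time / Number of failures
MTBF = 91123 / 12
MTBF = 7593.58 hours

7593.58 hours


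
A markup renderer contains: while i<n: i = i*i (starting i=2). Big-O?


Reasoning: squaring drives double-exponential growth; iterations ~ log log n
Complexity: O(log log n)

O(log log n)
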